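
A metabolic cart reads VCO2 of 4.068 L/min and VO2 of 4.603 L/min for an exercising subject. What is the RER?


RER = VCO2 / VO2 = 4.068 / 4.603 = 0.8838

0.8838


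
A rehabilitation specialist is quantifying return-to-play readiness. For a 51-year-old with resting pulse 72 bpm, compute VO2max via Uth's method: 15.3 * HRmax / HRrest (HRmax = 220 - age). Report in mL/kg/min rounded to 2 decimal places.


Step 1: HRmax = 220 - 51 = 169 bpm
Step 2: Ratio = 169 / 72 = 2.3472
Step 3: VO2max = 15.3 * 2.3472 = 35.91 mL/kg/min

35.91 mL/kg/min


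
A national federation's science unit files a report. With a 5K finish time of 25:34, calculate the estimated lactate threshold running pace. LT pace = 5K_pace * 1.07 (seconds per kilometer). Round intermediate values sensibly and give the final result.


Race duration = 1534 s for 5 km
Average pace = 1534 / 5 = 306.8 s/km
LT pace = 306.8 * 1.07
= 328.28 s/km

328.28 s/km


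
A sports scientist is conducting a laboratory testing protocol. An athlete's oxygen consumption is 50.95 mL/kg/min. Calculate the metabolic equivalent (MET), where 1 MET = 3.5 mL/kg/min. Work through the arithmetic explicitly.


MET = VO2 / 3.5
= 50.95 / 3.5
= 14.56 METs

14.56 METs


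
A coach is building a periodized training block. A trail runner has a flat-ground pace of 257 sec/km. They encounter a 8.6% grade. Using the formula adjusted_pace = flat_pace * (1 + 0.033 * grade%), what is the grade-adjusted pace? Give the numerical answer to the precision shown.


Grade factor = 1 + 0.033 * 8.6 = 1.2838
Adjusted = 257 * 1.2838 = 329.94 sec/km

329.94 s/km


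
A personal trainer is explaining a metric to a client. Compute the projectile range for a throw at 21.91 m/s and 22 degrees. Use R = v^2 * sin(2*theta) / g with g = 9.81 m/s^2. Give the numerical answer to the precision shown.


Two times the angle = 44 degrees
sin(44) = 0.694658
R = 480.0481 * 0.694658 / 9.81 = 33.993 m

33.993 m


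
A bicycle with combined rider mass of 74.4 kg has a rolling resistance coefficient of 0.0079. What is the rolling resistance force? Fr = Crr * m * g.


Fr = 0.0079 * 74.4 * 9.81
= 0.58776 * 9.81
= 5.766 N

5.766 N


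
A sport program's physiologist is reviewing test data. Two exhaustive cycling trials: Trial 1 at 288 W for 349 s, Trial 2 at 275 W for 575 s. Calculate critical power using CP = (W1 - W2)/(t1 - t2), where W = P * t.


W1 = 288 * 349 = 100512 J
W2 = 275 * 575 = 158125 J
CP = (100512 - 158125) / (349 - 575)
= -57613 / -226
= 254.92 W

254.92 W


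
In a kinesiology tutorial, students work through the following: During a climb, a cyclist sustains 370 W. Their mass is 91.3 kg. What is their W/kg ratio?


Power-to-weight = 370 W / 91.3 kg
= 4.053 W/kg

4.053 W/kg


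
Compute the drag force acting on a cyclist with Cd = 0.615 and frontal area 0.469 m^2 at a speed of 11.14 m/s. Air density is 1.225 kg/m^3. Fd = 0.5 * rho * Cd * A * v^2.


Step 1: v^2 = 124.0996
Step 2: Fd = 0.5 * 1.225 * 0.615 * 0.469 * 124.0996
= 21.924 N

21.924 N


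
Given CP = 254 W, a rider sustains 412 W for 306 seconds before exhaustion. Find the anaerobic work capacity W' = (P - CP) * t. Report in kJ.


Excess power = 412 - 254 = 158 W
Work above CP = 158 * 306 = 48348 J
W' = 48.348 kJ

48.348 kJ


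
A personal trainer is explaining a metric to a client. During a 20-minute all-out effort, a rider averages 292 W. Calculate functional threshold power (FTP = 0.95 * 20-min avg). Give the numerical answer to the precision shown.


FTP = 0.95 * 292
= 277.4 W

277.4 W


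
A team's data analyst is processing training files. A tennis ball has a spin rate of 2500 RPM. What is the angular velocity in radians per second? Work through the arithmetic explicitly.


Convert RPM to rad/s: multiply by 2*pi and divide by 60
omega = 2500 * 2 * pi / 60
= 261.799 rad/s

261.799 rad/s


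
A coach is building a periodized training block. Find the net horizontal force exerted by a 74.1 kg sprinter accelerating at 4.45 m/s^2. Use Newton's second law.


Newton's second law: F = m * a
F = 74.1 * 4.45 = 329.75 N

329.75 N


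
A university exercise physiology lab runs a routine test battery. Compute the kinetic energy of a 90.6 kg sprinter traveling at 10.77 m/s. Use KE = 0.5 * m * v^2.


Velocity squared = 115.9929
KE = 0.5 * 90.6 * 115.9929 = 5254.48 J

5254.48 J


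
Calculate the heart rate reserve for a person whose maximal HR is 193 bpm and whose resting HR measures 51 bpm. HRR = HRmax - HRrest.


HRmax = 193 bpm
HRrest = 51 bpm
HRR = 193 - 51 = 142 bpm

142 bpm


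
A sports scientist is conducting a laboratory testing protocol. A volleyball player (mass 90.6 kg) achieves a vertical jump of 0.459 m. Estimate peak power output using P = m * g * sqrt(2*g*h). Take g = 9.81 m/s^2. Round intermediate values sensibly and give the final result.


2 * g * h = 2 * 9.81 * 0.459 = 9.00558
sqrt(9.00558) = 3.00093 m/s
P = 90.6 * 9.81 * 3.00093 = 2667.18 W

2667.18 W


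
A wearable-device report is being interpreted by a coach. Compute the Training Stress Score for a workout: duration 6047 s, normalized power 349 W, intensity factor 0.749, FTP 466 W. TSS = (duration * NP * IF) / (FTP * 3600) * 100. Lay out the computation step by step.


Product = 6047 * 349 * 0.749 = 1580691.847
Base = 466 * 3600 = 1677600
TSS = 1580691.847 / 1677600 * 100 = 94.22

94.22 TSS


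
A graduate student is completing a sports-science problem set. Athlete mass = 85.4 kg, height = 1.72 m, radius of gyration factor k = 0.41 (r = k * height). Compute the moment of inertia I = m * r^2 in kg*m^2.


r = k * height = 0.41 * 1.72 = 0.7052 m
r^2 = 0.7052^2 = 0.497307
I = 85.4 * 0.497307 = 42.47 kg*m^2

42.47 kg*m^2


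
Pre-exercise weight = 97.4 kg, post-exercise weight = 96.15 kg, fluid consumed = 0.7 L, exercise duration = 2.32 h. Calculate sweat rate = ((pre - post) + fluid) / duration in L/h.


Weight loss = 97.4 - 96.15 = 1.25 kg (approx L)
Total sweat = 1.25 + 0.7 = 1.95 L
Sweat rate = 1.95 / 2.32 = 0.841 L/h

0.841 L/h


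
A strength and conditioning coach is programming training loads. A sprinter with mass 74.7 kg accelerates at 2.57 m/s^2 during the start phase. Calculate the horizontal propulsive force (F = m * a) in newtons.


F = m * a
= 74.7 * 2.57
= 191.98 N

191.98 N


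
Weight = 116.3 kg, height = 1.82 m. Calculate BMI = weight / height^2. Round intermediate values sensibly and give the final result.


height^2 = 1.82^2 = 3.3124
BMI = 116.3 / 3.3124 = 35.11 kg/m^2

35.11 kg/m^2


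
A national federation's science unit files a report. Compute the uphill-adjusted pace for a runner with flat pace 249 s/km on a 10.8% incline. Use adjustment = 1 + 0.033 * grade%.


Adjustment factor = 1 + 0.033 * 10.8 = 1.3564
Grade-adjusted pace = 249 * 1.3564 = 337.74 s/km

337.74 s/km


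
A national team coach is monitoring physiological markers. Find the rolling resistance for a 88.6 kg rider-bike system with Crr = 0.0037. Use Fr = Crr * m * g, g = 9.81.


m * g = 88.6 * 9.81 = 869.166 N
Fr = 0.0037 * 869.166 = 3.216 N

3.216 N


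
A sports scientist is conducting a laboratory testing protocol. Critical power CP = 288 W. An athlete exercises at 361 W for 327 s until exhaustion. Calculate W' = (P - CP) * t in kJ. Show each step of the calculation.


P - CP = 361 - 288 = 73 W
W' = 73 * 327 = 23871 J
= 23871 / 1000 = 23.871 kJ

23.871 kJ


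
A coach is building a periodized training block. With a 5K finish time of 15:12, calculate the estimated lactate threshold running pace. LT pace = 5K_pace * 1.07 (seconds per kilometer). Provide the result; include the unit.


Race duration = 912 s for 5 km
Average pace = 912 / 5 = 182.4 s/km
LT pace = 182.4 * 1.07
= 195.17 s/km

195.17 s/km


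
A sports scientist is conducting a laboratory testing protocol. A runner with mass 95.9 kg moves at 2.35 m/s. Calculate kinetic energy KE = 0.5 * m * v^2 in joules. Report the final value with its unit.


v^2 = 2.35^2 = 5.5225
KE = 0.5 * 95.9 * 5.5225
= 264.8 J

264.8 J


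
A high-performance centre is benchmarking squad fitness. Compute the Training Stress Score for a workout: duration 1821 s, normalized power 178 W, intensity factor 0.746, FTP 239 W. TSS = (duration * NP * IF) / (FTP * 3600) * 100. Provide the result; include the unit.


Product = 1821 * 178 * 0.746 = 241806.948
Base = 239 * 3600 = 860400
TSS = 241806.948 / 860400 * 100 = 28.1

28.1 TSS


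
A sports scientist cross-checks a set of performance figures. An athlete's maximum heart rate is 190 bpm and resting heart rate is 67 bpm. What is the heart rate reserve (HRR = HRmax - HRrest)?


HRR = HRmax - HRrest
= 190 - 67
= 123 bpm

123 bpm


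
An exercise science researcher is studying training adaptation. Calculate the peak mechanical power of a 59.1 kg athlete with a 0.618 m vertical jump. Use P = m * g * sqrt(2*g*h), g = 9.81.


First, sqrt(2gh) = sqrt(2 * 9.81 * 0.618)
= sqrt(12.12516) = 3.48212 m/s
Power = 59.1 * 9.81 * 3.48212 = 2018.83 W

2018.83 W


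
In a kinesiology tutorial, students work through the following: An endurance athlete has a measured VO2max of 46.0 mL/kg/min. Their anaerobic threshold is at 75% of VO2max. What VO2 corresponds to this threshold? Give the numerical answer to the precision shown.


Anaerobic threshold VO2 = VO2max * 75%
= 46.0 * 0.75
= 34.5 mL/kg/min

34.5 mL/kg/min


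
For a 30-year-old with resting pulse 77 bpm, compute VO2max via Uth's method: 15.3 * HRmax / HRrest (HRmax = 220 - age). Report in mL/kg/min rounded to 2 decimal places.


Step 1: HRmax = 220 - 30 = 190 bpm
Step 2: Ratio = 190 / 77 = 2.4675
Step 3: VO2max = 15.3 * 2.4675 = 37.75 mL/kg/min

37.75 mL/kg/min


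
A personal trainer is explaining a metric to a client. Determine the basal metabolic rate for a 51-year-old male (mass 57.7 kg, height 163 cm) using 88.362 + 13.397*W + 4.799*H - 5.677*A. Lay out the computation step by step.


BMR = 88.362 + 13.397*57.7 + 4.799*163 - 5.677*51
= 1354.08 kcal/day

1354.08 kcal/day


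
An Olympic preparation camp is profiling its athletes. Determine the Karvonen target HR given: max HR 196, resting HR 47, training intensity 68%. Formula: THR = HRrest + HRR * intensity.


HRR = HRmax - HRrest = 196 - 47 = 149
THR = 47 + 149 * 0.68
= 148.32 bpm

148.32 bpm


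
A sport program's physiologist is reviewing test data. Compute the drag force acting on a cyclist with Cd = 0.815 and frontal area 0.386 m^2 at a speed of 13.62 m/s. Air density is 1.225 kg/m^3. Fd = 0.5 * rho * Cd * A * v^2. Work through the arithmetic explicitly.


Step 1: v^2 = 185.5044
Step 2: Fd = 0.5 * 1.225 * 0.815 * 0.386 * 185.5044
= 35.744 N

35.744 N


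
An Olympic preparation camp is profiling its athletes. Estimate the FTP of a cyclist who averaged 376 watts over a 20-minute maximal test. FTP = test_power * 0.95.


FTP = 376 * 0.95 = 357.2 W

357.2 W


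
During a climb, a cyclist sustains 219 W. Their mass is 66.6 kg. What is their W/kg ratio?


Power-to-weight = 219 W / 66.6 kg
= 3.288 W/kg

3.288 W/kg


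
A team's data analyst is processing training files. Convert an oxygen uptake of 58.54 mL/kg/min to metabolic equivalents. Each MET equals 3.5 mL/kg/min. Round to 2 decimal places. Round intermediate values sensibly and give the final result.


One MET = 3.5 mL/kg/min
Number of METs = 58.54 / 3.5
= 16.73 METs

16.73 METs


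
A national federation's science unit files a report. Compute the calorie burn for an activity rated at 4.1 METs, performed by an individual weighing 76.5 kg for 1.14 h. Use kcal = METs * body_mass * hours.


Product of METs and mass = 4.1 * 76.5 = 313.65
Total kcal = 313.65 * 1.14 = 357.56 kcal

357.56 kcal


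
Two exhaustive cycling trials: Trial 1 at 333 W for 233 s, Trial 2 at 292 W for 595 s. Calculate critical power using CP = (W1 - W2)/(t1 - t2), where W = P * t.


W1 = 333 * 233 = 77589 J
W2 = 292 * 595 = 173740 J
CP = (77589 - 173740) / (233 - 595)
= -96151 / -362
= 265.61 W

265.61 W


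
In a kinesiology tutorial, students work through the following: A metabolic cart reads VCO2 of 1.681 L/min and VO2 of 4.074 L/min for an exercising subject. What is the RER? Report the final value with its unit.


RER = VCO2 / VO2 = 1.681 / 4.074 = 0.4126

0.4126


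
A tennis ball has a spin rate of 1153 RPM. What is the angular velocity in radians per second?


Convert RPM to rad/s: multiply by 2*pi and divide by 60
omega = 1153 * 2 * pi / 60
= 120.742 rad/s

120.742 rad/s


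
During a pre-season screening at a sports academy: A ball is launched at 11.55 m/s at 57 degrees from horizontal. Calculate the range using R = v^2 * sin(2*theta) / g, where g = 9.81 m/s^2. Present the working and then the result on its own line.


sin(2 * 57) = sin(114) = 0.913545
v^2 = 11.55^2 = 133.4025
R = 133.4025 * 0.913545 / 9.81
= 12.423 m

12.423 m


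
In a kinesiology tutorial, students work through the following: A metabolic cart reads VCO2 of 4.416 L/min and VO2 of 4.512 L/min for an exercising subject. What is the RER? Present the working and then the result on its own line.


RER = VCO2 / VO2 = 4.416 / 4.512 = 0.9787

0.9787


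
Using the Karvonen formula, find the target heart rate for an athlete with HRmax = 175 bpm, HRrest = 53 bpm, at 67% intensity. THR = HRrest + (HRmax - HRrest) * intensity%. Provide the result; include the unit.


HRR = 175 - 53 = 122
THR = 53 + 122 * 0.67
= 53 + 81.74
= 134.74 bpm

134.74 bpm


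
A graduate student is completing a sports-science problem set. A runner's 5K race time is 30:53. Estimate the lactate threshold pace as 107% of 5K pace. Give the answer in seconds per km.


Total race time = 30*60 + 53 = 1853 seconds
5K pace = 1853 / 5 = 370.6 sec/km
LT pace = 370.6 * 1.07 = 396.54 sec/km

396.54 s/km


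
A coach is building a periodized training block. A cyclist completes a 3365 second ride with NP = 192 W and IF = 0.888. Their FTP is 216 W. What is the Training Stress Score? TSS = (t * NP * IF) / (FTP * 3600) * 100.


t * NP * IF = 3365 * 192 * 0.888 = 573719.04
FTP * 3600 = 777600
TSS = (573719.04 / 777600) * 100 = 73.78

73.78 TSS


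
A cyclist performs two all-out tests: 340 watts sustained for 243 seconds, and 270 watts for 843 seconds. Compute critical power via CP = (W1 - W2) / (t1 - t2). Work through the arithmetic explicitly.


W1 = P1 * t1 = 340 * 243 = 82620 J
W2 = P2 * t2 = 270 * 843 = 227610 J
CP = (82620 - 227610) / (243 - 843)
= 241.65 W

241.65 W


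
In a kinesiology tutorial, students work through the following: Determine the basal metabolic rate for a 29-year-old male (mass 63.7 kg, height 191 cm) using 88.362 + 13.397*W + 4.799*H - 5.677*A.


BMR = 88.362 + 13.397*63.7 + 4.799*191 - 5.677*29
= 1693.73 kcal/day

1693.73 kcal/day


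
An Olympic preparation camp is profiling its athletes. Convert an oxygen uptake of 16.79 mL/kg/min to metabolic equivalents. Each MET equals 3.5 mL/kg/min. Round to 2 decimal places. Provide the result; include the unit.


One MET = 3.5 mL/kg/min
Number of METs = 16.79 / 3.5
= 4.8 METs

4.8 METs


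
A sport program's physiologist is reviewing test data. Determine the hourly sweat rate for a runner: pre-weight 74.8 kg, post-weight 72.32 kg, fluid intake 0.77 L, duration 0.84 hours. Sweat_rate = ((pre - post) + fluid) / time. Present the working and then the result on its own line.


Mass lost = 74.8 - 72.32 = 2.48 kg
Add fluid consumed: 2.48 + 0.77 = 3.25 L total sweat
Sweat rate = 3.25 / 0.84 = 3.869 L/h

3.869 L/h


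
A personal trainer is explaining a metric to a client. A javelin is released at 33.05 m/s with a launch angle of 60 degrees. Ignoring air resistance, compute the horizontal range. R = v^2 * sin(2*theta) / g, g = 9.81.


Launch speed squared = 1092.3025
sin(2 * 60 deg) = 0.866025
Range = 1092.3025 * 0.866025 / 9.81
= 96.428 m

96.428 m


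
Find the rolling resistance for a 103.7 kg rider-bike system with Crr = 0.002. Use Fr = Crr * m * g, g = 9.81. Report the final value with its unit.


m * g = 103.7 * 9.81 = 1017.297 N
Fr = 0.002 * 1017.297 = 2.035 N

2.035 N


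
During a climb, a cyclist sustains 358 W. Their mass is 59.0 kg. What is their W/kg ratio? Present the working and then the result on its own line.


Power-to-weight = 358 W / 59.0 kg
= 6.068 W/kg

6.068 W/kg


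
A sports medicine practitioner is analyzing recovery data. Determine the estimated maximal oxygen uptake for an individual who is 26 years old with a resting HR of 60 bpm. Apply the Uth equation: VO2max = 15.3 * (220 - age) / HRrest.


HRmax = 220 - 26 = 194
VO2max = 15.3 * (194 / 60)
= 15.3 * 3.2333
= 49.47 mL/kg/min

49.47 mL/kg/min


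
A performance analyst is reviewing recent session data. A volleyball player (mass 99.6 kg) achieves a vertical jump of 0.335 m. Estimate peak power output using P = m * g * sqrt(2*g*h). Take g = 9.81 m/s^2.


2 * g * h = 2 * 9.81 * 0.335 = 6.5727
sqrt(6.5727) = 2.563728 m/s
P = 99.6 * 9.81 * 2.563728 = 2504.96 W

2504.96 W


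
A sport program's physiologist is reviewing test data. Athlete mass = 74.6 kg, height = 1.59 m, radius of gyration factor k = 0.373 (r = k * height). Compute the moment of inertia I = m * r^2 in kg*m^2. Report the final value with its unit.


r = k * height = 0.373 * 1.59 = 0.59307 m
r^2 = 0.59307^2 = 0.351732
I = 74.6 * 0.351732 = 26.239 kg*m^2

26.239 kg*m^2


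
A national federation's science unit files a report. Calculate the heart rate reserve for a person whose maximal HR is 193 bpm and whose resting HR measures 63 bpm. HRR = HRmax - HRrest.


HRmax = 193 bpm
HRrest = 63 bpm
HRR = 193 - 63 = 130 bpm

130 bpm


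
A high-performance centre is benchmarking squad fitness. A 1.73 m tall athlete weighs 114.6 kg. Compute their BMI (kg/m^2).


height^2 = 2.9929 m^2
BMI = 114.6 / 2.9929 = 38.29 kg/m^2

38.29 kg/m^2


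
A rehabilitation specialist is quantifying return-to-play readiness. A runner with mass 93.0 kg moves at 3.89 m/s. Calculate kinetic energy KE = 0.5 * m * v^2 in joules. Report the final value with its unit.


v^2 = 3.89^2 = 15.1321
KE = 0.5 * 93.0 * 15.1321
= 703.64 J

703.64 J


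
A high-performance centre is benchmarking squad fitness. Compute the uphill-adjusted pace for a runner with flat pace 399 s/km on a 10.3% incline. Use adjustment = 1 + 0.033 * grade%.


Adjustment factor = 1 + 0.033 * 10.3 = 1.3399
Grade-adjusted pace = 399 * 1.3399 = 534.62 s/km

534.62 s/km


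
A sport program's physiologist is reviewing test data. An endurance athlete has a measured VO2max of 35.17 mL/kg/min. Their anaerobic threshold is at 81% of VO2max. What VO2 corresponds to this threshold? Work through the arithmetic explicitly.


Anaerobic threshold VO2 = VO2max * 81%
= 35.17 * 0.81
= 28.49 mL/kg/min

28.49 mL/kg/min


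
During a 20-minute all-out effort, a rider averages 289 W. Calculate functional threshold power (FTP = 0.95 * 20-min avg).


FTP = 0.95 * 289
= 274.55 W

274.55 W


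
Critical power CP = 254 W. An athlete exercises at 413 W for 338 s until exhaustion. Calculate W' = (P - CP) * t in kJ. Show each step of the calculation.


P - CP = 413 - 254 = 159 W
W' = 159 * 338 = 53742 J
= 53742 / 1000 = 53.742 kJ

53.742 kJ


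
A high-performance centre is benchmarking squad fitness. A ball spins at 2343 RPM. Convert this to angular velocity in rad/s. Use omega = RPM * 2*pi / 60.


omega = 2343 * 2 * pi / 60
= 2343 * 6.28318531 / 60
= 14721.503 / 60
= 245.358 rad/s

245.358 rad/s


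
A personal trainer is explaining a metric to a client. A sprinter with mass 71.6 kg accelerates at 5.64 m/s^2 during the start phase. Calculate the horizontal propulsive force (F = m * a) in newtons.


F = m * a
= 71.6 * 5.64
= 403.82 N

403.82 N


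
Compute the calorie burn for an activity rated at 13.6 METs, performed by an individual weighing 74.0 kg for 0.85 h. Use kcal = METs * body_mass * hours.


Product of METs and mass = 13.6 * 74.0 = 1006.4
Total kcal = 1006.4 * 0.85 = 855.44 kcal

855.44 kcal


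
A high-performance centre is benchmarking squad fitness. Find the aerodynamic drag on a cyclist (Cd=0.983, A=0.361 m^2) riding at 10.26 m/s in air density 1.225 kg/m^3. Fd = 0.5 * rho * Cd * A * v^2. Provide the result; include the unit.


Fd = 0.5 * 1.225 * 0.983 * 0.361 * 10.26^2
= 0.5 * 1.225 * 0.983 * 0.361 * 105.2676
= 22.88 N

22.88 N


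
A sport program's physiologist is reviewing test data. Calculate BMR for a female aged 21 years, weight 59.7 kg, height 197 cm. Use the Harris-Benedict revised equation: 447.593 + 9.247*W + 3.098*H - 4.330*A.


Substituting values:
W term = 9.247 * 59.7 = 552.0459
H term = 3.098 * 197 = 610.306
A term = 4.330 * 21 = 90.93
BMR = 1519.01 kcal/day

1519.01 kcal/day


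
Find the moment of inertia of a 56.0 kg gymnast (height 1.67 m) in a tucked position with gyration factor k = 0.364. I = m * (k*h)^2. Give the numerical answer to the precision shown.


Radius of gyration = 0.364 * 1.67 = 0.60788 m
I = 56.0 * 0.60788^2
= 56.0 * 0.369518
= 20.693 kg*m^2

20.693 kg*m^2


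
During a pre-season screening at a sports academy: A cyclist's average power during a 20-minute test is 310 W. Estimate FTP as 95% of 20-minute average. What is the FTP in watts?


FTP = 20-min power * 0.95
= 310 * 0.95
= 294.5 W

294.5 W


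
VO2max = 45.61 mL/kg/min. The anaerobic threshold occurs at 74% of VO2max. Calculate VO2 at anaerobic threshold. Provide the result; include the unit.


AT fraction = 74 / 100 = 0.74
AT VO2 = 45.61 * 0.74
= 33.75 mL/kg/min

33.75 mL/kg/min


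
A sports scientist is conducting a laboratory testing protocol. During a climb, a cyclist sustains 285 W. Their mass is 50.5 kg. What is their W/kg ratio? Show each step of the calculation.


Power-to-weight = 285 W / 50.5 kg
= 5.644 W/kg

5.644 W/kg


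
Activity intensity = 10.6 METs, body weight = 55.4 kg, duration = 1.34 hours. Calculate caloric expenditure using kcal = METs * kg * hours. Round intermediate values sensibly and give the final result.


kcal = 10.6 * 55.4 * 1.34
= 587.24 * 1.34
= 786.9 kcal

786.9 kcal


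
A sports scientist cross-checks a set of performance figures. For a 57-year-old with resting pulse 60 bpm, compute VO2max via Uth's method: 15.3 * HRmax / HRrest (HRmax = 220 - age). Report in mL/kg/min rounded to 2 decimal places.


Step 1: HRmax = 220 - 57 = 163 bpm
Step 2: Ratio = 163 / 60 = 2.7167
Step 3: VO2max = 15.3 * 2.7167 = 41.57 mL/kg/min

41.57 mL/kg/min


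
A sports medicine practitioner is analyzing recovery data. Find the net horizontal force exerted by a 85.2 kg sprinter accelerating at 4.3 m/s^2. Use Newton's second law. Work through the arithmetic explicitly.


Newton's second law: F = m * a
F = 85.2 * 4.3 = 366.36 N

366.36 N


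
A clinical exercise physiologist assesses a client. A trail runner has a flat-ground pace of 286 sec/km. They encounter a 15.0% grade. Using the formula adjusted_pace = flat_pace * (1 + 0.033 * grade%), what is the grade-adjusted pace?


Grade factor = 1 + 0.033 * 15.0 = 1.495
Adjusted = 286 * 1.495 = 427.57 sec/km

427.57 s/km


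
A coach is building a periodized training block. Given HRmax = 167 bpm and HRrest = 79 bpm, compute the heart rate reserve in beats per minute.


Heart rate reserve = maximum HR minus resting HR
HRR = 167 - 79 = 88 bpm

88 bpm


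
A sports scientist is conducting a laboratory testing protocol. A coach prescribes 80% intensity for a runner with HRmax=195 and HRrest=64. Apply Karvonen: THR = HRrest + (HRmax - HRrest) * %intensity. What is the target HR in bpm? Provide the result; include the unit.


Heart rate reserve = 195 - 64 = 131
Intensity fraction = 80 / 100 = 0.8
THR = 64 + 131 * 0.8 = 168.8 bpm

168.8 bpm


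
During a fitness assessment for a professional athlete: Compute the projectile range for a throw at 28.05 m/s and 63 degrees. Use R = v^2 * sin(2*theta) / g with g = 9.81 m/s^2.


Two times the angle = 126 degrees
sin(126) = 0.809017
R = 786.8025 * 0.809017 / 9.81 = 64.887 m

64.887 m


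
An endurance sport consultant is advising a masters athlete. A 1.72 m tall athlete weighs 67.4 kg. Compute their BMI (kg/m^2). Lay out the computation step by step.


height^2 = 2.9584 m^2
BMI = 67.4 / 2.9584 = 22.78 kg/m^2

22.78 kg/m^2


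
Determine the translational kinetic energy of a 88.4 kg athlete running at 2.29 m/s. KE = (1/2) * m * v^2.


KE = 0.5 * m * v^2
= 0.5 * 88.4 * 2.29^2
= 0.5 * 88.4 * 5.2441
= 231.79 J

231.79 J


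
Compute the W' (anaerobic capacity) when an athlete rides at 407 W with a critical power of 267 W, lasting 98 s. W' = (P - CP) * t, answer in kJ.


Above-CP power = 140 W
Duration = 98 s
W' = 140 * 98 = 13720 J
Convert: 13720 / 1000 = 13.72 kJ

13.72 kJ


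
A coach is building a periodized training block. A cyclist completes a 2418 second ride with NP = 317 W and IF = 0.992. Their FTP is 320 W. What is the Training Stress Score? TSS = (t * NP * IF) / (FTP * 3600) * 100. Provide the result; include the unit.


t * NP * IF = 2418 * 317 * 0.992 = 760373.952
FTP * 3600 = 1152000
TSS = (760373.952 / 1152000) * 100 = 66.0

66.0 TSS


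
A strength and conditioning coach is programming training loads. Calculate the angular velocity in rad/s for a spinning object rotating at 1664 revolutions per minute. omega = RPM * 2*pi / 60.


omega = RPM * 2*pi / 60
= 1664 * 6.28318531 / 60
= 174.254 rad/s

174.254 rad/s


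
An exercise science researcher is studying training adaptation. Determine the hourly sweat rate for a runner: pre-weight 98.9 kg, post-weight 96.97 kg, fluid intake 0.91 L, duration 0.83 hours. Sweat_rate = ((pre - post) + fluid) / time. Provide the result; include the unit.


Mass lost = 98.9 - 96.97 = 1.93 kg
Add fluid consumed: 1.93 + 0.91 = 2.84 L total sweat
Sweat rate = 2.84 / 0.83 = 3.422 L/h

3.422 L/h


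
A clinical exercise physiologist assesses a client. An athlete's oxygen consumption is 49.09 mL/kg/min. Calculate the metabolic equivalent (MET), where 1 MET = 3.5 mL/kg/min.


MET = VO2 / 3.5
= 49.09 / 3.5
= 14.03 METs

14.03 METs


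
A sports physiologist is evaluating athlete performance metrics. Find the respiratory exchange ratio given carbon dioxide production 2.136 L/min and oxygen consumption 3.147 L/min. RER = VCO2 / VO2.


VCO2 = 2.136 L/min
VO2 = 3.147 L/min
RER = 2.136 / 3.147 = 0.6787

0.6787


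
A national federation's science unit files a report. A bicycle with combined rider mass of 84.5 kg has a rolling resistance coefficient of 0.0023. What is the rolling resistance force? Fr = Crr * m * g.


Fr = 0.0023 * 84.5 * 9.81
= 0.19435 * 9.81
= 1.907 N

1.907 N


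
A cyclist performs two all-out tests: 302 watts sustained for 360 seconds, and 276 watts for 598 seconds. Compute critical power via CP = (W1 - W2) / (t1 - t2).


W1 = P1 * t1 = 302 * 360 = 108720 J
W2 = P2 * t2 = 276 * 598 = 165048 J
CP = (108720 - 165048) / (360 - 598)
= 236.67 W

236.67 W


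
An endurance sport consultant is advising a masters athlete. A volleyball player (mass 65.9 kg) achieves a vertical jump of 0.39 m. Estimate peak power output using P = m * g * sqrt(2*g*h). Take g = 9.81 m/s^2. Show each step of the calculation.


2 * g * h = 2 * 9.81 * 0.39 = 7.6518
sqrt(7.6518) = 2.766189 m/s
P = 65.9 * 9.81 * 2.766189 = 1788.28 W

1788.28 W


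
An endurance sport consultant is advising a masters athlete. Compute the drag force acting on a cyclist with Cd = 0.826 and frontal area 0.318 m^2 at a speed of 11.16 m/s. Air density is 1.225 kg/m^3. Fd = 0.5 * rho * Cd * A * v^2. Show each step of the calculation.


Step 1: v^2 = 124.5456
Step 2: Fd = 0.5 * 1.225 * 0.826 * 0.318 * 124.5456
= 20.037 N

20.037 N


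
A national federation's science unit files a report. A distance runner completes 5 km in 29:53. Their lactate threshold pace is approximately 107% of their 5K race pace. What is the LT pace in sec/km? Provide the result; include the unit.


Convert to seconds: 29 min 53 s = 1793 s
Pace per km = 1793 / 5 = 358.6 s/km
LT pace = 358.6 * 1.07 = 383.7 s/km

383.7 s/km


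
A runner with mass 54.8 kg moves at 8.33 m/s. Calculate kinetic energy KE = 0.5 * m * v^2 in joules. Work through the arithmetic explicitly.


v^2 = 8.33^2 = 69.3889
KE = 0.5 * 54.8 * 69.3889
= 1901.26 J

1901.26 J


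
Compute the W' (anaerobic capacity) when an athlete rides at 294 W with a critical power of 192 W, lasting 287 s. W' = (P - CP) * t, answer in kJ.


Above-CP power = 102 W
Duration = 287 s
W' = 102 * 287 = 29274 J
Convert: 29274 / 1000 = 29.274 kJ

29.274 kJ


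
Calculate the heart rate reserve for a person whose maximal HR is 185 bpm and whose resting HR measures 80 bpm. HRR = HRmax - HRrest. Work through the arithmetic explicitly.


HRmax = 185 bpm
HRrest = 80 bpm
HRR = 185 - 80 = 105 bpm

105 bpm


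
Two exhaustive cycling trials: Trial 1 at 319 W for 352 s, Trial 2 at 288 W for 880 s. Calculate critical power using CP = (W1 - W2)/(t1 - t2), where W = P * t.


W1 = 319 * 352 = 112288 J
W2 = 288 * 880 = 253440 J
CP = (112288 - 253440) / (352 - 880)
= -141152 / -528
= 267.33 W

267.33 W


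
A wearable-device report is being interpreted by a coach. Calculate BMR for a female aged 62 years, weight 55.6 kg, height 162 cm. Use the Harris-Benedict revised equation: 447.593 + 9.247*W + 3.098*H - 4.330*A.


Substituting values:
W term = 9.247 * 55.6 = 514.1332
H term = 3.098 * 162 = 501.876
A term = 4.330 * 62 = 268.46
BMR = 1195.14 kcal/day

1195.14 kcal/day


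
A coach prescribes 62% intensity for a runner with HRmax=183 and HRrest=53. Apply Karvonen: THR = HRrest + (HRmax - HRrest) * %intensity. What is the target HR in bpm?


Heart rate reserve = 183 - 53 = 130
Intensity fraction = 62 / 100 = 0.62
THR = 53 + 130 * 0.62 = 133.6 bpm

133.6 bpm


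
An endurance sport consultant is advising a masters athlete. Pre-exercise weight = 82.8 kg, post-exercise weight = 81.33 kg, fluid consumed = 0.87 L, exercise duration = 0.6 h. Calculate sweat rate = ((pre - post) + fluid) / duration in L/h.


Weight loss = 82.8 - 81.33 = 1.47 kg (approx L)
Total sweat = 1.47 + 0.87 = 2.34 L
Sweat rate = 2.34 / 0.6 = 3.9 L/h

3.9 L/h


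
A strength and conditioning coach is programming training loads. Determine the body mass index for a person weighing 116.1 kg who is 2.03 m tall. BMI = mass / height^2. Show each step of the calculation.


BMI = mass / height^2
= 116.1 / 2.03^2
= 116.1 / 4.1209
= 28.17 kg/m^2

28.17 kg/m^2


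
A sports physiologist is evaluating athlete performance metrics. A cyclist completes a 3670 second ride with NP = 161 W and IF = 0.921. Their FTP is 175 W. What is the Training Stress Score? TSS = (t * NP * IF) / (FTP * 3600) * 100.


t * NP * IF = 3670 * 161 * 0.921 = 544191.27
FTP * 3600 = 630000
TSS = (544191.27 / 630000) * 100 = 86.38

86.38 TSS


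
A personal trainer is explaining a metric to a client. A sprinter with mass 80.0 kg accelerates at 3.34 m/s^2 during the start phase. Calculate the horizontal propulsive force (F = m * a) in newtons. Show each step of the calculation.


F = m * a
= 80.0 * 3.34
= 267.2 N

267.2 N


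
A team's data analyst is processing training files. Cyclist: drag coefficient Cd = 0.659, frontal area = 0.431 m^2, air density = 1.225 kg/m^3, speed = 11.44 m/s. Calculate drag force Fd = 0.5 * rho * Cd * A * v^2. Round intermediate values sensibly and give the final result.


v^2 = 11.44^2 = 130.8736
Fd = 0.5 * 1.225 * 0.659 * 0.431 * 130.8736
= 22.768 N

22.768 N


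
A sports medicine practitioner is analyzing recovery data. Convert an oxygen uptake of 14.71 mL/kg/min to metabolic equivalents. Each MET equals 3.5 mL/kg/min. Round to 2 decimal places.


One MET = 3.5 mL/kg/min
Number of METs = 14.71 / 3.5
= 4.2 METs

4.2 METs


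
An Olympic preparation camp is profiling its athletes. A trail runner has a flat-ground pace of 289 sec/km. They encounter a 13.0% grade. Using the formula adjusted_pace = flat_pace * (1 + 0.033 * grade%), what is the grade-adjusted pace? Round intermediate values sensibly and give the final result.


Grade factor = 1 + 0.033 * 13.0 = 1.429
Adjusted = 289 * 1.429 = 412.98 sec/km

412.98 s/km


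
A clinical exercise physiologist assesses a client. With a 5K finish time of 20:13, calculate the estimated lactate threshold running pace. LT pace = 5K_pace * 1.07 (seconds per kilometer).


Race duration = 1213 s for 5 km
Average pace = 1213 / 5 = 242.6 s/km
LT pace = 242.6 * 1.07
= 259.58 s/km

259.58 s/km


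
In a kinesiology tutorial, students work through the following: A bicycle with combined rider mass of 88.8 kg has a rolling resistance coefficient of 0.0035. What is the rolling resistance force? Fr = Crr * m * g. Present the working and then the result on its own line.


Fr = 0.0035 * 88.8 * 9.81
= 0.3108 * 9.81
= 3.049 N

3.049 N


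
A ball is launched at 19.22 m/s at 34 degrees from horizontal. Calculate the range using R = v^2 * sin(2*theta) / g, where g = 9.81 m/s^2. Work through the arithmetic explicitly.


sin(2 * 34) = sin(68) = 0.927184
v^2 = 19.22^2 = 369.4084
R = 369.4084 * 0.927184 / 9.81
= 34.914 m

34.914 m


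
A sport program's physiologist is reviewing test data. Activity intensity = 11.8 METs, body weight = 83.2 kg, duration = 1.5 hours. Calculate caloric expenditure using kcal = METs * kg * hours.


kcal = 11.8 * 83.2 * 1.5
= 981.76 * 1.5
= 1472.64 kcal

1472.64 kcal


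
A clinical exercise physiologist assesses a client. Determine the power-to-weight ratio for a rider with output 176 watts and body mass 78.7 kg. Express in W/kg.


P/W = 176 / 78.7 = 2.236 W/kg

2.236 W/kg


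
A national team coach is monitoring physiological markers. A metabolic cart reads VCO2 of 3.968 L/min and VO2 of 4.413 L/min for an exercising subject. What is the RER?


RER = VCO2 / VO2 = 3.968 / 4.413 = 0.8992

0.8992


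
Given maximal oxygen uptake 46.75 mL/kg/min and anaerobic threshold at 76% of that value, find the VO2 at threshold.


Percentage as decimal = 0.76
VO2 at AT = 46.75 * 0.76 = 35.53 mL/kg/min

35.53 mL/kg/min


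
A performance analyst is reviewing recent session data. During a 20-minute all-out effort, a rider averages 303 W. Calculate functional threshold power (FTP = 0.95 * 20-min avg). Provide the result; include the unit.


FTP = 0.95 * 303
= 287.85 W

287.85 W


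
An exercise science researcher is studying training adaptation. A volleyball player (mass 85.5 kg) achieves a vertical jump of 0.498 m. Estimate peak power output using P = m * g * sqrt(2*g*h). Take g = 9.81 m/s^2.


2 * g * h = 2 * 9.81 * 0.498 = 9.77076
sqrt(9.77076) = 3.125821 m/s
P = 85.5 * 9.81 * 3.125821 = 2621.8 W

2621.8 W


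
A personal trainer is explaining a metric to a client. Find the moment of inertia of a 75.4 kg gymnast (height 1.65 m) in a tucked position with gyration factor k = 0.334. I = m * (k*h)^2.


Radius of gyration = 0.334 * 1.65 = 0.5511 m
I = 75.4 * 0.5511^2
= 75.4 * 0.303711
= 22.9 kg*m^2

22.9 kg*m^2


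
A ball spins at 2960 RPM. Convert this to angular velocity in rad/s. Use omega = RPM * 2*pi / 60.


omega = 2960 * 2 * pi / 60
= 2960 * 6.28318531 / 60
= 18598.229 / 60
= 309.97 rad/s

309.97 rad/s


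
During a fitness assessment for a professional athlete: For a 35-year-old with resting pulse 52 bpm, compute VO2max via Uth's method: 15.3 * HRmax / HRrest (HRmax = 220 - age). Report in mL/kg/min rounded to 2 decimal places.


Step 1: HRmax = 220 - 35 = 185 bpm
Step 2: Ratio = 185 / 52 = 3.5577
Step 3: VO2max = 15.3 * 3.5577 = 54.43 mL/kg/min

54.43 mL/kg/min


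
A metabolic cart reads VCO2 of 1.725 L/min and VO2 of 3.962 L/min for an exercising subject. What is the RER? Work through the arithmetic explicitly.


RER = VCO2 / VO2 = 1.725 / 3.962 = 0.4354

0.4354


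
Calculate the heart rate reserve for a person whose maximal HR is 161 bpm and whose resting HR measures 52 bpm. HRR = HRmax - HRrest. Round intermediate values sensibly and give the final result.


HRmax = 161 bpm
HRrest = 52 bpm
HRR = 161 - 52 = 109 bpm

109 bpm


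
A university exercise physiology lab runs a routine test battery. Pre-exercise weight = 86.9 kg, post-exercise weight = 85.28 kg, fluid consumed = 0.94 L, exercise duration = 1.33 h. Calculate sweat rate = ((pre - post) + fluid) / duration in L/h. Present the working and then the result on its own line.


Weight loss = 86.9 - 85.28 = 1.62 kg (approx L)
Total sweat = 1.62 + 0.94 = 2.56 L
Sweat rate = 2.56 / 1.33 = 1.925 L/h

1.925 L/h


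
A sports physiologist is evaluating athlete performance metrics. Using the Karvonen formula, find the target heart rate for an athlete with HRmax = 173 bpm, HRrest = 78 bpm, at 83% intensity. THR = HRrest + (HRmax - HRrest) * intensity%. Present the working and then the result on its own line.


HRR = 173 - 78 = 95
THR = 78 + 95 * 0.83
= 78 + 78.85
= 156.85 bpm

156.85 bpm


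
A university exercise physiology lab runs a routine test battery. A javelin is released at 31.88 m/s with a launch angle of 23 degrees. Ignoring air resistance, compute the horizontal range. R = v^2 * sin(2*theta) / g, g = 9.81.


Launch speed squared = 1016.3344
sin(2 * 23 deg) = 0.71934
Range = 1016.3344 * 0.71934 / 9.81
= 74.525 m

74.525 m


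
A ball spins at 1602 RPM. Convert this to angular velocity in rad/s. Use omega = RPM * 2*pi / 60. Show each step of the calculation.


omega = 1602 * 2 * pi / 60
= 1602 * 6.28318531 / 60
= 10065.663 / 60
= 167.761 rad/s

167.761 rad/s


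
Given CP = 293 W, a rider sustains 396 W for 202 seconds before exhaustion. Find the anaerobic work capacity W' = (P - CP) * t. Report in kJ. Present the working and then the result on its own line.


Excess power = 396 - 293 = 103 W
Work above CP = 103 * 202 = 20806 J
W' = 20.806 kJ

20.806 kJ


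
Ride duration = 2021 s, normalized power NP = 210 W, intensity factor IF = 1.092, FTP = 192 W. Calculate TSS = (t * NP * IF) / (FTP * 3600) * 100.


Numerator = 2021 * 210 * 1.092 = 463455.72
Denominator = 192 * 3600 = 691200
TSS = 463455.72 / 691200 * 100
= 67.05

67.05 TSS


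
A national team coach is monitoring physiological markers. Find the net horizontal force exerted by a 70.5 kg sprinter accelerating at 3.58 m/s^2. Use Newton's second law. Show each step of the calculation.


Newton's second law: F = m * a
F = 70.5 * 3.58 = 252.39 N

252.39 N


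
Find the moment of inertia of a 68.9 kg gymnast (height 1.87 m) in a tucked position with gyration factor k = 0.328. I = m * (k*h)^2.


Radius of gyration = 0.328 * 1.87 = 0.61336 m
I = 68.9 * 0.61336^2
= 68.9 * 0.37621
= 25.921 kg*m^2

25.921 kg*m^2


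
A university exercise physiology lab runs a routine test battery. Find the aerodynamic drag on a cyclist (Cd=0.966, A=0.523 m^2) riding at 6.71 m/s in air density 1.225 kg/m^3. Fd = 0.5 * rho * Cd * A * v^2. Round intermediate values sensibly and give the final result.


Fd = 0.5 * 1.225 * 0.966 * 0.523 * 6.71^2
= 0.5 * 1.225 * 0.966 * 0.523 * 45.0241
= 13.933 N

13.933 N


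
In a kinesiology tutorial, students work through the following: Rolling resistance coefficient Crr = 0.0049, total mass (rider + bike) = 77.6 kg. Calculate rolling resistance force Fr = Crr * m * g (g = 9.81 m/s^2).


Fr = Crr * m * g
= 0.0049 * 77.6 * 9.81
= 3.73 N

3.73 N


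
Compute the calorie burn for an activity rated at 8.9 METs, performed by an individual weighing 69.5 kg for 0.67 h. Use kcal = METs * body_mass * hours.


Product of METs and mass = 8.9 * 69.5 = 618.55
Total kcal = 618.55 * 0.67 = 414.43 kcal

414.43 kcal


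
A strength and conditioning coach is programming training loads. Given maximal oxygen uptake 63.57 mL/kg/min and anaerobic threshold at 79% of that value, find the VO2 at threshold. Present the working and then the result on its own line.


Percentage as decimal = 0.79
VO2 at AT = 63.57 * 0.79 = 50.22 mL/kg/min

50.22 mL/kg/min
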